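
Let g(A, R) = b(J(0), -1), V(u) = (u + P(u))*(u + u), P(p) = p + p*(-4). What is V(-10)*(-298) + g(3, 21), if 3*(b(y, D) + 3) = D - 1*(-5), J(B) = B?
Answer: 357595/3 ≈ 1.1920e+5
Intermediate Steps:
P(p) = -3*p (P(p) = p - 4*p = -3*p)
V(u) = -4*u² (V(u) = (u - 3*u)*(u + u) = (-2*u)*(2*u) = -4*u²)
b(y, D) = -4/3 + D/3 (b(y, D) = -3 + (D - 1*(-5))/3 = -3 + (D + 5)/3 = -3 + (5 + D)/3 = -3 + (5/3 + D/3) = -4/3 + D/3)
g(A, R) = -5/3 (g(A, R) = -4/3 + (⅓)*(-1) = -4/3 - ⅓ = -5/3)
V(-10)*(-298) + g(3, 21) = -4*(-10)²*(-298) - 5/3 = -4*100*(-298) - 5/3 = -400*(-298) - 5/3 = 119200 - 5/3 = 357595/3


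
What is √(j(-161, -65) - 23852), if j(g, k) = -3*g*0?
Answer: 2*I*√5963 ≈ 154.44*I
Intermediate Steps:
j(g, k) = 0
√(j(-161, -65) - 23852) = √(0 - 23852) = √(-23852) = 2*I*√5963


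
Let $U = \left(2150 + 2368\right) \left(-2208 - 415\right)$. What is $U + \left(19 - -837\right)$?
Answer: $-11849858$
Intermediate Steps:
$U = -11850714$ ($U = 4518 \left(-2623\right) = -11850714$)
$U + \left(19 - -837\right) = -11850714 + \left(19 - -837\right) = -11850714 + \left(19 + 837\right) = -11850714 + 856 = -11849858$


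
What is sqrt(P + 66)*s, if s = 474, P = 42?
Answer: 2844*sqrt(3) ≈ 4926.0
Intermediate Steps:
sqrt(P + 66)*s = sqrt(42 + 66)*474 = sqrt(108)*474 = (6*sqrt(3))*474 = 2844*sqrt(3)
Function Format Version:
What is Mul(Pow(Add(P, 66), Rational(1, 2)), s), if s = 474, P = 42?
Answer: Mul(2844, Pow(3, Rational(1, 2))) ≈ 4926.0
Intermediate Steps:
Mul(Pow(Add(P, 66), Rational(1, 2)), s) = Mul(Pow(Add(42, 66), Rational(1, 2)), 474) = Mul(Pow(108, Rational(1, 2)), 474) = Mul(Mul(6, Pow(3, Rational(1, 2))), 474) = Mul(2844, Pow(3, Rational(1, 2)))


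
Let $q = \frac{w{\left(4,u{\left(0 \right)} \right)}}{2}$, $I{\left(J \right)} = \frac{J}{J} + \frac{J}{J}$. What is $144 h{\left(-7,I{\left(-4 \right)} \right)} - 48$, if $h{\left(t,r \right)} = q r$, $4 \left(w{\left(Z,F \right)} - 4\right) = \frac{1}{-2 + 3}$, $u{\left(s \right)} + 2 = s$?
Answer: $564$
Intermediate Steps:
$u{\left(s \right)} = -2 + s$
$w{\left(Z,F \right)} = \frac{17}{4}$ ($w{\left(Z,F \right)} = 4 + \frac{1}{4 \left(-2 + 3\right)} = 4 + \frac{1}{4 \cdot 1} = 4 + \frac{1}{4} \cdot 1 = 4 + \frac{1}{4} = \frac{17}{4}$)
$I{\left(J \right)} = 2$ ($I{\left(J \right)} = 1 + 1 = 2$)
$q = \frac{17}{8}$ ($q = \frac{17}{4 \cdot 2} = \frac{17}{4} \cdot \frac{1}{2} = \frac{17}{8} \approx 2.125$)
$h{\left(t,r \right)} = \frac{17 r}{8}$
$144 h{\left(-7,I{\left(-4 \right)} \right)} - 48 = 144 \cdot \frac{17}{8} \cdot 2 - 48 = 144 \cdot \frac{17}{4} - 48 = 612 - 48 = 564$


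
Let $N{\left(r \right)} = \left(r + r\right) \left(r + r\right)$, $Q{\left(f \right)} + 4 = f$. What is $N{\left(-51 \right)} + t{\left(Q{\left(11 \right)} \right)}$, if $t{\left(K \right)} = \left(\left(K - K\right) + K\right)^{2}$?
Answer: $10453$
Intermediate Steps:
$Q{\left(f \right)} = -4 + f$
$N{\left(r \right)} = 4 r^{2}$ ($N{\left(r \right)} = 2 r 2 r = 4 r^{2}$)
$t{\left(K \right)} = K^{2}$ ($t{\left(K \right)} = \left(0 + K\right)^{2} = K^{2}$)
$N{\left(-51 \right)} + t{\left(Q{\left(11 \right)} \right)} = 4 \left(-51\right)^{2} + \left(-4 + 11\right)^{2} = 4 \cdot 2601 + 7^{2} = 10404 + 49 = 10453$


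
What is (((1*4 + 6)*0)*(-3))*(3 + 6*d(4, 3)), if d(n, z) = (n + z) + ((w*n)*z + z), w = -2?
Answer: 0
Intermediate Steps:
d(n, z) = n + 2*z - 2*n*z (d(n, z) = (n + z) + ((-2*n)*z + z) = (n + z) + (-2*n*z + z) = (n + z) + (z - 2*n*z) = n + 2*z - 2*n*z)
(((1*4 + 6)*0)*(-3))*(3 + 6*d(4, 3)) = (((1*4 + 6)*0)*(-3))*(3 + 6*(4 + 2*3 - 2*4*3)) = (((4 + 6)*0)*(-3))*(3 + 6*(4 + 6 - 24)) = ((10*0)*(-3))*(3 + 6*(-14)) = (0*(-3))*(3 - 84) = 0*(-81) = 0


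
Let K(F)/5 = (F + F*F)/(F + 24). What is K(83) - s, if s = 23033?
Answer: -2429671/107 ≈ -22707.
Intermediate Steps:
K(F) = 5*(F + F²)/(24 + F) (K(F) = 5*((F + F*F)/(F + 24)) = 5*((F + F²)/(24 + F)) = 5*(F + F²)/(24 + F))
K(83) - s = 5*83*(1 + 83)/(24 + 83) - 1*23033 = 5*83*84/107 - 23033 = 5*83*(1/107)*84 - 23033 = 34860/107 - 23033 = -2429671/107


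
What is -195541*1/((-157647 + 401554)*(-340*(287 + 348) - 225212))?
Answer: 195541/107590304584 ≈ 1.8175e-6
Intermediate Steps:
-195541*1/((-157647 + 401554)*(-340*(287 + 348) - 225212)) = -195541*1/(243907*(-340*635 - 225212)) = -195541*1/(243907*(-215900 - 225212)) = -195541/((-441112*243907)) = -195541/(-107590304584) = -195541*(-1/107590304584) = 195541/107590304584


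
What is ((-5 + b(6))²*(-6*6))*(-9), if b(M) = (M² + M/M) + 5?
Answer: 443556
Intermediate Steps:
b(M) = 6 + M² (b(M) = (M² + 1) + 5 = (1 + M²) + 5 = 6 + M²)
((-5 + b(6))²*(-6*6))*(-9) = ((-5 + (6 + 6²))²*(-6*6))*(-9) = ((-5 + (6 + 36))²*(-36))*(-9) = ((-5 + 42)²*(-36))*(-9) = (37²*(-36))*(-9) = (1369*(-36))*(-9) = -49284*(-9) = 443556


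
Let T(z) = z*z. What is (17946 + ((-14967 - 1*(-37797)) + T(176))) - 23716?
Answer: 48036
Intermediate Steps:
T(z) = z**2
(17946 + ((-14967 - 1*(-37797)) + T(176))) - 23716 = (17946 + ((-14967 - 1*(-37797)) + 176**2)) - 23716 = (17946 + ((-14967 + 37797) + 30976)) - 23716 = (17946 + (22830 + 30976)) - 23716 = (17946 + 53806) - 23716 = 71752 - 23716 = 48036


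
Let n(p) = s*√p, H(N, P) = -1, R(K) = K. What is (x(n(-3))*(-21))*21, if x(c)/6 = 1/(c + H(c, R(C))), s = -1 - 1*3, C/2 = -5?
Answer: 54 - 216*I*√3 ≈ 54.0 - 374.12*I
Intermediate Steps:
C = -10 (C = 2*(-5) = -10)
s = -4 (s = -1 - 3 = -4)
n(p) = -4*√p
x(c) = 6/(-1 + c) (x(c) = 6/(c - 1) = 6/(-1 + c))
(x(n(-3))*(-21))*21 = ((6/(-1 - 4*I*√3))*(-21))*21 = -126/(-1 - 4*I*√3)*21 = -2646/(-1 - 4*I*√3)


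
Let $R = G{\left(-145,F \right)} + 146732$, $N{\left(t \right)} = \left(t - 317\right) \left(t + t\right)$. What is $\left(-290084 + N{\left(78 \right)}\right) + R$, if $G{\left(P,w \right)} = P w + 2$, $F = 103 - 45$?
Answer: $-189044$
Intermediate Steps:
$F = 58$ ($F = 103 - 45 = 58$)
$N{\left(t \right)} = 2 t \left(-317 + t\right)$ ($N{\left(t \right)} = \left(-317 + t\right) 2 t = 2 t \left(-317 + t\right)$)
$G{\left(P,w \right)} = 2 + P w$
$R = 138324$ ($R = \left(2 - 8410\right) + 146732 = -8408 + 146732 = 138324$)
$\left(-290084 + N{\left(78 \right)}\right) + R = \left(-290084 + 2 \cdot 78 \left(-317 + 78\right)\right) + 138324 = \left(-290084 + 2 \cdot 78 \left(-239\right)\right) + 138324 = \left(-290084 - 37284\right) + 138324 = -327368 + 138324 = -189044$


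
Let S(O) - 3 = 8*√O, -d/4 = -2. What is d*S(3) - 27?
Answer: -3 + 64*√3 ≈ 107.85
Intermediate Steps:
d = 8 (d = -4*(-2) = 8)
S(O) = 3 + 8*√O
d*S(3) - 27 = 8*(3 + 8*√3) - 27 = (24 + 64*√3) - 27 = -3 + 64*√3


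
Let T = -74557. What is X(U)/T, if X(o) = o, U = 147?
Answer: -21/10651 ≈ -0.0019716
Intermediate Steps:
X(U)/T = 147/(-74557) = 147*(-1/74557) = -21/10651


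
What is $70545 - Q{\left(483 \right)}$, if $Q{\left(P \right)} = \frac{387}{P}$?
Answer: $\frac{11357616}{161} \approx 70544.0$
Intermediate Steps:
$70545 - Q{\left(483 \right)} = 70545 - \frac{387}{483} = 70545 - 387 \cdot \frac{1}{483} = 70545 - \frac{129}{161} = \frac{11357616}{161}$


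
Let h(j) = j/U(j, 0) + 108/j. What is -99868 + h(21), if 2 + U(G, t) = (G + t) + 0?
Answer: -13281613/133 ≈ -99862.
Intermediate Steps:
U(G, t) = -2 + G + t (U(G, t) = -2 + ((G + t) + 0) = -2 + (G + t) = -2 + G + t)
h(j) = 108/j + j/(-2 + j) (h(j) = j/(-2 + j + 0) + 108/j = j/(-2 + j) + 108/j = 108/j + j/(-2 + j))
-99868 + h(21) = -99868 + (-216 + 21² + 108*21)/(21*(-2 + 21)) = -99868 + (1/21)*(-216 + 441 + 2268)/19 = -99868 + (1/21)*(1/19)*2493 = -99868 + 831/133 = -13281613/133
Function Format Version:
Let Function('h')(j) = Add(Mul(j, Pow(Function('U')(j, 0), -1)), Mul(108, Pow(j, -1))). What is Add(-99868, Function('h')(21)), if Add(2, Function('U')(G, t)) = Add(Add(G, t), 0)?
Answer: Rational(-13281613, 133) ≈ -99862.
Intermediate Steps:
Function('U')(G, t) = Add(-2, G, t) (Function('U')(G, t) = Add(-2, Add(Add(G, t), 0)) = Add(-2, Add(G, t)) = Add(-2, G, t))
Function('h')(j) = Add(Mul(108, Pow(j, -1)), Mul(j, Pow(Add(-2, j), -1))) (Function('h')(j) = Add(Mul(j, Pow(Add(-2, j, 0), -1)), Mul(108, Pow(j, -1))) = Add(Mul(j, Pow(Add(-2, j), -1)), Mul(108, Pow(j, -1))) = Add(Mul(108, Pow(j, -1)), Mul(j, Pow(Add(-2, j), -1))))
Add(-99868, Function('h')(21)) = Add(-99868, Mul(Pow(21, -1), Pow(Add(-2, 21), -1), Add(-216, Pow(21, 2), Mul(108, 21)))) = Add(-99868, Mul(Rational(1, 21), Pow(19, -1), Add(-216, 441, 2268))) = Add(-99868, Mul(Rational(1, 21), Rational(1, 19), 2493)) = Add(-99868, Rational(831, 133)) = Rational(-13281613, 133)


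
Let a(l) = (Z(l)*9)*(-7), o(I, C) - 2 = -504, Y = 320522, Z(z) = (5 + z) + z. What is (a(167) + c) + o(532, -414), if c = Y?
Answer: 298663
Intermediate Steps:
Z(z) = 5 + 2*z
o(I, C) = -502 (o(I, C) = 2 - 504 = -502)
a(l) = -315 - 126*l (a(l) = ((5 + 2*l)*9)*(-7) = (45 + 18*l)*(-7) = -315 - 126*l)
c = 320522
(a(167) + c) + o(532, -414) = ((-315 - 126*167) + 320522) - 502 = ((-315 - 21042) + 320522) - 502 = (-21357 + 320522) - 502 = 299165 - 502 = 298663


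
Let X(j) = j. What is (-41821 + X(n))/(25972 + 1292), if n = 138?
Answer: -41683/27264 ≈ -1.5289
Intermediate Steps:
(-41821 + X(n))/(25972 + 1292) = (-41821 + 138)/(25972 + 1292) = -41683/27264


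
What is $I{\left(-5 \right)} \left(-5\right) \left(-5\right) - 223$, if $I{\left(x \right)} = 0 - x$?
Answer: $-98$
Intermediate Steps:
$I{\left(x \right)} = - x$
$I{\left(-5 \right)} \left(-5\right) \left(-5\right) - 223 = \left(-1\right) \left(-5\right) \left(-5\right) \left(-5\right) - 223 = 5 \left(-5\right) \left(-5\right) - 223 = \left(-25\right) \left(-5\right) - 223 = 125 - 223 = -98$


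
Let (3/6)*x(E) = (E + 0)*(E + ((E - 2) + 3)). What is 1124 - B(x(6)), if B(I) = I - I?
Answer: 1124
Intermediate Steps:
x(E) = 2*E*(1 + 2*E) (x(E) = 2*((E + 0)*(E + ((E - 2) + 3))) = 2*(E*(E + ((-2 + E) + 3))) = 2*(E*(E + (1 + E))) = 2*(E*(1 + 2*E)) = 2*E*(1 + 2*E))
B(I) = 0
1124 - B(x(6)) = 1124 - 1*0 = 1124 + 0 = 1124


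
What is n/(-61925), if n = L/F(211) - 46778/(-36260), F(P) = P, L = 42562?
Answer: -776584139/236889752750 ≈ -0.0032783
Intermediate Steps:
n = 776584139/3825430 (n = 42562/211 - 46778/(-36260) = 42562*(1/211) - 46778*(-1/36260) = 42562/211 + 23389/18130 = 776584139/3825430 ≈ 203.01)
n/(-61925) = (776584139/3825430)/(-61925) = (776584139/3825430)*(-1/61925) = -776584139/236889752750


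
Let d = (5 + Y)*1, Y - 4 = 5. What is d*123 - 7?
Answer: 1715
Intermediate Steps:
Y = 9 (Y = 4 + 5 = 9)
d = 14 (d = (5 + 9)*1 = 14*1 = 14)
d*123 - 7 = 14*123 - 7 = 1722 - 7 = 1715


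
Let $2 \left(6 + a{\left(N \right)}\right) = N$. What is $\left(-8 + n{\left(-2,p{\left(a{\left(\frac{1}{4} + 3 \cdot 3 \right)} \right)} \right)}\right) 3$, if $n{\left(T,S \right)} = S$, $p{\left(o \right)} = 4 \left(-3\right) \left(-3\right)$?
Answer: $84$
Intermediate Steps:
$a{\left(N \right)} = -6 + \frac{N}{2}$
$p{\left(o \right)} = 36$ ($p{\left(o \right)} = \left(-12\right) \left(-3\right) = 36$)
$\left(-8 + n{\left(-2,p{\left(a{\left(\frac{1}{4} + 3 \cdot 3 \right)} \right)} \right)}\right) 3 = \left(-8 + 36\right) 3 = 28 \cdot 3 = 84$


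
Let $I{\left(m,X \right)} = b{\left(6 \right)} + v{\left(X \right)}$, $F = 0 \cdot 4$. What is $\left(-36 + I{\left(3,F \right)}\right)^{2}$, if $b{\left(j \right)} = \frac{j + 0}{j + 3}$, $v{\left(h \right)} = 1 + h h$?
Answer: $\frac{10609}{9} \approx 1178.8$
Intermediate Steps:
$v{\left(h \right)} = 1 + h^{2}$
$F = 0$
$b{\left(j \right)} = \frac{j}{3 + j}$
$I{\left(m,X \right)} = \frac{5}{3} + X^{2}$ ($I{\left(m,X \right)} = \frac{6}{3 + 6} + \left(1 + X^{2}\right) = \frac{6}{9} + \left(1 + X^{2}\right) = 6 \cdot \frac{1}{9} + \left(1 + X^{2}\right) = \frac{2}{3} + \left(1 + X^{2}\right) = \frac{5}{3} + X^{2}$)
$\left(-36 + I{\left(3,F \right)}\right)^{2} = \left(-36 + \left(\frac{5}{3} + 0^{2}\right)\right)^{2} = \left(-36 + \left(\frac{5}{3} + 0\right)\right)^{2} = \left(-36 + \frac{5}{3}\right)^{2} = \left(- \frac{103}{3}\right)^{2} = \frac{10609}{9}$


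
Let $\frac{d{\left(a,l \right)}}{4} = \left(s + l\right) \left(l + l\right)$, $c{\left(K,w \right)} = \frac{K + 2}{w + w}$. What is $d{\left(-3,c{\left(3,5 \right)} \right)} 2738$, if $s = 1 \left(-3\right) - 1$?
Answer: $-38332$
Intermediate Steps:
$c{\left(K,w \right)} = \frac{2 + K}{2 w}$
$s = -4$ ($s = -3 - 1 = -4$)
$d{\left(a,l \right)} = 8 l \left(-4 + l\right)$ ($d{\left(a,l \right)} = 4 \left(-4 + l\right) \left(l + l\right) = 4 \left(-4 + l\right) 2 l = 4 \cdot 2 l \left(-4 + l\right) = 8 l \left(-4 + l\right)$)
$d{\left(-3,c{\left(3,5 \right)} \right)} 2738 = 8 \frac{2 + 3}{2 \cdot 5} \left(-4 + \frac{2 + 3}{2 \cdot 5}\right) 2738 = 8 \cdot \frac{1}{2} \cdot \frac{1}{5} \cdot 5 \left(-4 + \frac{1}{2} \cdot \frac{1}{5} \cdot 5\right) 2738 = 8 \cdot \frac{1}{2} \left(-4 + \frac{1}{2}\right) 2738 = 8 \cdot \frac{1}{2} \left(- \frac{7}{2}\right) 2738 = \left(-14\right) 2738 = -38332$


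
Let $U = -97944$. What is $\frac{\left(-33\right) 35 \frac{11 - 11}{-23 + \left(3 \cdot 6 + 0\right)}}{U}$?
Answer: $0$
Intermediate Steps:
$\frac{\left(-33\right) 35 \frac{11 - 11}{-23 + \left(3 \cdot 6 + 0\right)}}{U} = \frac{\left(-33\right) 35 \frac{11 - 11}{-23 + \left(3 \cdot 6 + 0\right)}}{-97944} = - 1155 \frac{0}{-23 + \left(18 + 0\right)} \left(- \frac{1}{97944}\right) = - 1155 \frac{0}{-23 + 18} \left(- \frac{1}{97944}\right) = - 1155 \frac{0}{-5} \left(- \frac{1}{97944}\right) = - 1155 \cdot 0 \left(- \frac{1}{5}\right) \left(- \frac{1}{97944}\right) = \left(-1155\right) 0 \left(- \frac{1}{97944}\right) = 0 \left(- \frac{1}{97944}\right) = 0$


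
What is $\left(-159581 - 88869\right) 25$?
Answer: $-6211250$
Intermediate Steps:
$\left(-159581 - 88869\right) 25 = \left(-248450\right) 25 = -6211250$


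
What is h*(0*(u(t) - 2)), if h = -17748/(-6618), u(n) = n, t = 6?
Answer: 0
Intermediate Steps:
h = 2958/1103 (h = -17748*(-1/6618) = 2958/1103 ≈ 2.6818)
h*(0*(u(t) - 2)) = 2958*(0*(6 - 2))/1103 = 2958*(0*4)/1103 = (2958/1103)*0 = 0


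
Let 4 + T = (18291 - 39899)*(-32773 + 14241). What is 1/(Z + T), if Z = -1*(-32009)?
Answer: 1/400471461 ≈ 2.4971e-9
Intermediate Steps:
Z = 32009
T = 400439452 (T = -4 + (18291 - 39899)*(-32773 + 14241) = -4 - 21608*(-18532) = -4 + 400439456 = 400439452)
1/(Z + T) = 1/(32009 + 400439452) = 1/400471461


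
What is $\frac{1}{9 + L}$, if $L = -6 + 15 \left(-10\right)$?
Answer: $- \frac{1}{147} \approx -0.0068027$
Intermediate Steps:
$L = -156$ ($L = -6 - 150 = -156$)
$\frac{1}{9 + L} = \frac{1}{9 - 156} = \frac{1}{-147} = - \frac{1}{147}$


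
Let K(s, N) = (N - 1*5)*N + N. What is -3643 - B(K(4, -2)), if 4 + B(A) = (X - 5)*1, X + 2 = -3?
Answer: -3629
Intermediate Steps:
X = -5 (X = -2 - 3 = -5)
K(s, N) = N + N*(-5 + N) (K(s, N) = (N - 5)*N + N = (-5 + N)*N + N = N*(-5 + N) + N = N + N*(-5 + N))
B(A) = -14 (B(A) = -4 + (-5 - 5)*1 = -4 - 10*1 = -4 - 10 = -14)
-3643 - B(K(4, -2)) = -3643 - 1*(-14) = -3643 + 14 = -3629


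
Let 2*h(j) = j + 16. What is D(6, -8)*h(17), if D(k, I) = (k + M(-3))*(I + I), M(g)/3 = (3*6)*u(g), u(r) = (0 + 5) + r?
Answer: -30096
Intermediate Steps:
h(j) = 8 + j/2 (h(j) = (j + 16)/2 = (16 + j)/2 = 8 + j/2)
u(r) = 5 + r
M(g) = 270 + 54*g (M(g) = 3*((3*6)*(5 + g)) = 3*(18*(5 + g)) = 3*(90 + 18*g) = 270 + 54*g)
D(k, I) = 2*I*(108 + k) (D(k, I) = (k + (270 + 54*(-3)))*(I + I) = (k + (270 - 162))*(2*I) = (k + 108)*(2*I) = (108 + k)*(2*I) = 2*I*(108 + k))
D(6, -8)*h(17) = (2*(-8)*(108 + 6))*(8 + (1/2)*17) = (2*(-8)*114)*(8 + 17/2) = -1824*33/2 = -30096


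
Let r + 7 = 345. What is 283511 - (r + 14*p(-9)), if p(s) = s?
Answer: 283299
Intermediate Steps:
r = 338 (r = -7 + 345 = 338)
283511 - (r + 14*p(-9)) = 283511 - (338 + 14*(-9)) = 283511 - (338 - 126) = 283511 - 1*212 = 283511 - 212 = 283299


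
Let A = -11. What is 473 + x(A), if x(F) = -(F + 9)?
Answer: 475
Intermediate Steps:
x(F) = -9 - F (x(F) = -(9 + F) = -9 - F)
473 + x(A) = 473 + (-9 - 1*(-11)) = 473 + (-9 + 11) = 473 + 2 = 475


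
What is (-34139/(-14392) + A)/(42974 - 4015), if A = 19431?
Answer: 39955013/80099704 ≈ 0.49882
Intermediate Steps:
(-34139/(-14392) + A)/(42974 - 4015) = (-34139/(-14392) + 19431)/(42974 - 4015) = (-34139*(-1/14392) + 19431)/38959 = (4877/2056 + 19431)*(1/38959) = (39955013/2056)*(1/38959) = 39955013/80099704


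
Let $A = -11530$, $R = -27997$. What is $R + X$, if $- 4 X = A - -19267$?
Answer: $- \frac{119725}{4} \approx -29931.0$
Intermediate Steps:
$X = - \frac{7737}{4}$ ($X = - \frac{-11530 - -19267}{4} = - \frac{-11530 + 19267}{4} = \left(- \frac{1}{4}\right) 7737 = - \frac{7737}{4} \approx -1934.3$)
$R + X = -27997 - \frac{7737}{4} = - \frac{119725}{4}$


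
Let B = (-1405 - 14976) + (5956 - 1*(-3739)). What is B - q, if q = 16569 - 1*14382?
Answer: -8873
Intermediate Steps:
B = -6686 (B = -16381 + (5956 + 3739) = -16381 + 9695 = -6686)
q = 2187 (q = 16569 - 14382 = 2187)
B - q = -6686 - 1*2187 = -6686 - 2187 = -8873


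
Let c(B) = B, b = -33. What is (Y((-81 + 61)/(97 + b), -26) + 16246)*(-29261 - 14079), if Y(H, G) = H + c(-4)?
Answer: -2815658945/4 ≈ -7.0392e+8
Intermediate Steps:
Y(H, G) = -4 + H (Y(H, G) = H - 4 = -4 + H)
(Y((-81 + 61)/(97 + b), -26) + 16246)*(-29261 - 14079) = ((-4 + (-81 + 61)/(97 - 33)) + 16246)*(-29261 - 14079) = ((-4 - 20/64) + 16246)*(-43340) = ((-4 - 20*1/64) + 16246)*(-43340) = ((-4 - 5/16) + 16246)*(-43340) = (-69/16 + 16246)*(-43340) = (259867/16)*(-43340) = -2815658945/4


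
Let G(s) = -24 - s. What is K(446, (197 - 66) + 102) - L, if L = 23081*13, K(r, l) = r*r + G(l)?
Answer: -101394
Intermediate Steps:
K(r, l) = -24 + r² - l (K(r, l) = r*r + (-24 - l) = r² + (-24 - l) = -24 + r² - l)
L = 300053
K(446, (197 - 66) + 102) - L = (-24 + 446² - ((197 - 66) + 102)) - 1*300053 = (-24 + 198916 - (131 + 102)) - 300053 = (-24 + 198916 - 1*233) - 300053 = (-24 + 198916 - 233) - 300053 = 198659 - 300053 = -101394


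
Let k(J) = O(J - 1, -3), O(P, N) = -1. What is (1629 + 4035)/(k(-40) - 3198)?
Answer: -5664/3199 ≈ -1.7706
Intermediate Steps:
k(J) = -1
(1629 + 4035)/(k(-40) - 3198) = (1629 + 4035)/(-1 - 3198) = 5664/(-3199) = 5664*(-1/3199) = -5664/3199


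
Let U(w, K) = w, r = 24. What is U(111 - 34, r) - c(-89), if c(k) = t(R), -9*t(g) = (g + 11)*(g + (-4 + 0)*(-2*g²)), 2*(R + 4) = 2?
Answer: 415/3 ≈ 138.33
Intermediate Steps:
R = -3 (R = -4 + (½)*2 = -4 + 1 = -3)
t(g) = -(11 + g)*(g + 8*g²)/9 (t(g) = -(g + 11)*(g + (-4 + 0)*(-2*g²))/9 = -(11 + g)*(g - (-8)*g²)/9 = -(11 + g)*(g + 8*g²)/9)
c(k) = -184/3 (c(k) = -⅑*(-3)*(11 + 8*(-3)² + 89*(-3)) = -⅑*(-3)*(11 + 8*9 - 267) = -⅑*(-3)*(11 + 72 - 267) = -⅑*(-3)*(-184) = -184/3)
U(111 - 34, r) - c(-89) = (111 - 34) - 1*(-184/3) = 77 + 184/3 = 415/3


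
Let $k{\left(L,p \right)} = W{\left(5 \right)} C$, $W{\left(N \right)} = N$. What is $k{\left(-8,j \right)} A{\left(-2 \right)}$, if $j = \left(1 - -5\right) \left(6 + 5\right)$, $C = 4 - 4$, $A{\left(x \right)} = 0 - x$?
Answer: $0$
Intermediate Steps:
$A{\left(x \right)} = - x$
$C = 0$
$j = 66$ ($j = \left(1 + 5\right) 11 = 6 \cdot 11 = 66$)
$k{\left(L,p \right)} = 0$ ($k{\left(L,p \right)} = 5 \cdot 0 = 0$)
$k{\left(-8,j \right)} A{\left(-2 \right)} = 0 \left(\left(-1\right) \left(-2\right)\right) = 0 \cdot 2 = 0$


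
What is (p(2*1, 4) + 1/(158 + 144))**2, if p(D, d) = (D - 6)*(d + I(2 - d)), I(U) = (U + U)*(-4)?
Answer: 583657281/91204 ≈ 6399.5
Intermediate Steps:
I(U) = -8*U (I(U) = (2*U)*(-4) = -8*U)
p(D, d) = (-16 + 9*d)*(-6 + D) (p(D, d) = (D - 6)*(d - 8*(2 - d)) = (-6 + D)*(d + (-16 + 8*d)) = (-6 + D)*(-16 + 9*d) = (-16 + 9*d)*(-6 + D))
(p(2*1, 4) + 1/(158 + 144))**2 = ((96 - 54*4 - 32 + 9*(2*1)*4) + 1/(158 + 144))**2 = ((96 - 216 - 16*2 + 9*2*4) + 1/302)**2 = ((96 - 216 - 32 + 72) + 1/302)**2 = (-80 + 1/302)**2 = (-24159/302)**2 = 583657281/91204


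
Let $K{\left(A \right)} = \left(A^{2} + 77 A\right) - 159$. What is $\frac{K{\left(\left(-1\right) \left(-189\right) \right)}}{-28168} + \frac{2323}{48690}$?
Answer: $- \frac{1187332543}{685749960} \approx -1.7314$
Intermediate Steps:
$K{\left(A \right)} = -159 + A^{2} + 77 A$
$\frac{K{\left(\left(-1\right) \left(-189\right) \right)}}{-28168} + \frac{2323}{48690} = \frac{-159 + \left(\left(-1\right) \left(-189\right)\right)^{2} + 77 \left(\left(-1\right) \left(-189\right)\right)}{-28168} + \frac{2323}{48690} = \left(-159 + 189^{2} + 77 \cdot 189\right) \left(- \frac{1}{28168}\right) + 2323 \cdot \frac{1}{48690} = \left(-159 + 35721 + 14553\right) \left(- \frac{1}{28168}\right) + \frac{2323}{48690} = 50115 \left(- \frac{1}{28168}\right) + \frac{2323}{48690} = - \frac{50115}{28168} + \frac{2323}{48690} = - \frac{1187332543}{685749960}$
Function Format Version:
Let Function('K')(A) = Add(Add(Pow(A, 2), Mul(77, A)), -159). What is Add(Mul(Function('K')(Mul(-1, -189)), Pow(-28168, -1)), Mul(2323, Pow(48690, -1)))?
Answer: Rational(-1187332543, 685749960) ≈ -1.7314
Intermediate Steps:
Function('K')(A) = Add(-159, Pow(A, 2), Mul(77, A))
Add(Mul(Function('K')(Mul(-1, -189)), Pow(-28168, -1)), Mul(2323, Pow(48690, -1))) = Add(Mul(Add(-159, Pow(Mul(-1, -189), 2), Mul(77, Mul(-1, -189))), Pow(-28168, -1)), Mul(2323, Pow(48690, -1))) = Add(Mul(Add(-159, Pow(189, 2), Mul(77, 189)), Rational(-1, 28168)), Mul(2323, Rational(1, 48690))) = Add(Mul(Add(-159, 35721, 14553), Rational(-1, 28168)), Rational(2323, 48690)) = Add(Mul(50115, Rational(-1, 28168)), Rational(2323, 48690)) = Add(Rational(-50115, 28168), Rational(2323, 48690)) = Rational(-1187332543, 685749960)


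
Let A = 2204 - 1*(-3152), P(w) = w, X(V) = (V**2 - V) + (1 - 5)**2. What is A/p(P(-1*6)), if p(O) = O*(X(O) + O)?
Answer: -103/6 ≈ -17.167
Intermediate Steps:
X(V) = 16 + V**2 - V (X(V) = (V**2 - V) + (-4)**2 = (V**2 - V) + 16 = 16 + V**2 - V)
p(O) = O*(16 + O**2) (p(O) = O*((16 + O**2 - O) + O) = O*(16 + O**2))
A = 5356 (A = 2204 + 3152 = 5356)
A/p(P(-1*6)) = 5356/(((-1*6)*(16 + (-1*6)**2))) = 5356/((-6*(16 + (-6)**2))) = 5356/((-6*(16 + 36))) = 5356/((-6*52)) = 5356/(-312) = 5356*(-1/312) = -103/6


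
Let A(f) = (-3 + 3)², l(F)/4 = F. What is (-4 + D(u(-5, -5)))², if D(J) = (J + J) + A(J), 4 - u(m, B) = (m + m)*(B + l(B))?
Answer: 246016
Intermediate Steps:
l(F) = 4*F
A(f) = 0 (A(f) = 0² = 0)
u(m, B) = 4 - 10*B*m (u(m, B) = 4 - (m + m)*(B + 4*B) = 4 - 2*m*5*B = 4 - 10*B*m)
D(J) = 2*J (D(J) = (J + J) + 0 = 2*J + 0 = 2*J)
(-4 + D(u(-5, -5)))² = (-4 + 2*(4 - 10*(-5)*(-5)))² = (-4 + 2*(4 - 250))² = (-4 + 2*(-246))² = (-4 - 492)² = (-496)² = 246016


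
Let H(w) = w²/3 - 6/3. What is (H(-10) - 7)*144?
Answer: 3504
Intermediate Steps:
H(w) = -2 + w²/3 (H(w) = w²*(⅓) - 6*⅓ = w²/3 - 2 = -2 + w²/3)
(H(-10) - 7)*144 = ((-2 + (⅓)*(-10)²) - 7)*144 = ((-2 + (⅓)*100) - 7)*144 = ((-2 + 100/3) - 7)*144 = (94/3 - 7)*144 = (73/3)*144 = 3504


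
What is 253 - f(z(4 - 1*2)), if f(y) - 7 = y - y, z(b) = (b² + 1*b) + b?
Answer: 246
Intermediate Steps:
z(b) = b² + 2*b (z(b) = (b² + b) + b = (b + b²) + b = b² + 2*b)
f(y) = 7 (f(y) = 7 + (y - y) = 7 + 0 = 7)
253 - f(z(4 - 1*2)) = 253 - 1*7 = 253 - 7 = 246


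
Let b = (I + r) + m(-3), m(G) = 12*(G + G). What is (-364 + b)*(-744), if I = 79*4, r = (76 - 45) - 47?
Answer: 101184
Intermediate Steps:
r = -16 (r = 31 - 47 = -16)
m(G) = 24*G (m(G) = 12*(2*G) = 24*G)
I = 316
b = 228 (b = (316 - 16) + 24*(-3) = 300 - 72 = 228)
(-364 + b)*(-744) = (-364 + 228)*(-744) = -136*(-744) = 101184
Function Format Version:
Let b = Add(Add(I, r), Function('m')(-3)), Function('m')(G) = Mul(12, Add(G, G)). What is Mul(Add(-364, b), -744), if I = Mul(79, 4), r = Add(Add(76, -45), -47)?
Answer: 101184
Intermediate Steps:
r = -16 (r = Add(31, -47) = -16)
Function('m')(G) = Mul(24, G) (Function('m')(G) = Mul(12, Mul(2, G)) = Mul(24, G))
I = 316
b = 228 (b = Add(Add(316, -16), Mul(24, -3)) = Add(300, -72) = 228)
Mul(Add(-364, b), -744) = Mul(Add(-364, 228), -744) = Mul(-136, -744) = 101184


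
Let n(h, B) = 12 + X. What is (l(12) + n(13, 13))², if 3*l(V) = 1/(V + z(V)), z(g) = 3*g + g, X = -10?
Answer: 130321/32400 ≈ 4.0223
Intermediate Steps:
z(g) = 4*g
n(h, B) = 2 (n(h, B) = 12 - 10 = 2)
l(V) = 1/(15*V) (l(V) = 1/(3*(V + 4*V)) = 1/(3*((5*V))) = (1/(5*V))/3 = 1/(15*V))
(l(12) + n(13, 13))² = ((1/15)/12 + 2)² = ((1/15)*(1/12) + 2)² = (1/180 + 2)² = (361/180)² = 130321/32400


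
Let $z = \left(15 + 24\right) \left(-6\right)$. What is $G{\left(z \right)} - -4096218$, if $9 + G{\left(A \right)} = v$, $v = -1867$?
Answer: $4094342$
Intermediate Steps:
$z = -234$ ($z = 39 \left(-6\right) = -234$)
$G{\left(A \right)} = -1876$ ($G{\left(A \right)} = -9 - 1867 = -1876$)
$G{\left(z \right)} - -4096218 = -1876 - -4096218 = -1876 + 4096218 = 4094342$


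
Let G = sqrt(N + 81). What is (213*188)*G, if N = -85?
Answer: 80088*I ≈ 80088.0*I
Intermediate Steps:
G = 2*I (G = sqrt(-85 + 81) = sqrt(-4) = 2*I ≈ 2.0*I)
(213*188)*G = (213*188)*(2*I) = 40044*(2*I) = 80088*I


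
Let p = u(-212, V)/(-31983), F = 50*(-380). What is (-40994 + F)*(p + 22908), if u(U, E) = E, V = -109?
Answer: -14651868126654/10661 ≈ -1.3743e+9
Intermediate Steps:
F = -19000
p = 109/31983 (p = -109/(-31983) = -109*(-1/31983) = 109/31983 ≈ 0.0034081)
(-40994 + F)*(p + 22908) = (-40994 - 19000)*(109/31983 + 22908) = -59994*732666673/31983 = -14651868126654/10661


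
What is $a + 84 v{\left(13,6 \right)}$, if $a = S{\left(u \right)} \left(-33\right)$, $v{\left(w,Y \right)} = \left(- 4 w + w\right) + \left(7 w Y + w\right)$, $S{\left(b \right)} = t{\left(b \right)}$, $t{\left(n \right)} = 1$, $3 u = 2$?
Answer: $43647$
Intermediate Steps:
$u = \frac{2}{3}$ ($u = \frac{1}{3} \cdot 2 = \frac{2}{3} \approx 0.66667$)
$S{\left(b \right)} = 1$
$v{\left(w,Y \right)} = - 2 w + 7 Y w$ ($v{\left(w,Y \right)} = - 3 w + \left(7 Y w + w\right) = - 3 w + \left(w + 7 Y w\right) = - 2 w + 7 Y w$)
$a = -33$ ($a = 1 \left(-33\right) = -33$)
$a + 84 v{\left(13,6 \right)} = -33 + 84 \cdot 13 \left(-2 + 7 \cdot 6\right) = -33 + 84 \cdot 13 \left(-2 + 42\right) = -33 + 84 \cdot 13 \cdot 40 = -33 + 84 \cdot 520 = -33 + 43680 = 43647$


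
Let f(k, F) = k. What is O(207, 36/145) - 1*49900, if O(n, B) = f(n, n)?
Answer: -49693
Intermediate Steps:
O(n, B) = n
O(207, 36/145) - 1*49900 = 207 - 1*49900 = 207 - 49900 = -49693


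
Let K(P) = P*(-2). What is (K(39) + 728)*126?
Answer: 81900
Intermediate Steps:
K(P) = -2*P
(K(39) + 728)*126 = (-2*39 + 728)*126 = (-78 + 728)*126 = 650*126 = 81900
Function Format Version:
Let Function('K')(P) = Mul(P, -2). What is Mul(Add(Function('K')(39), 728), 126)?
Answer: 81900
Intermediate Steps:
Function('K')(P) = Mul(-2, P)
Mul(Add(Function('K')(39), 728), 126) = Mul(Add(Mul(-2, 39), 728), 126) = Mul(Add(-78, 728), 126) = Mul(650, 126) = 81900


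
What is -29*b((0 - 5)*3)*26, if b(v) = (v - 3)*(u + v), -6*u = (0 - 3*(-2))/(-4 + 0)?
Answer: -200187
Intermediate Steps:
u = ¼ (u = -(0 - 3*(-2))/(6*(-4 + 0)) = -(0 + 6)/(6*(-4)) = -(-1)/4 = -⅙*(-3/2) = ¼ ≈ 0.25000)
b(v) = (-3 + v)*(¼ + v) (b(v) = (v - 3)*(¼ + v) = (-3 + v)*(¼ + v))
-29*b((0 - 5)*3)*26 = -29*(-¾ + ((0 - 5)*3)² - 11*(0 - 5)*3/4)*26 = -29*(-¾ + (-5*3)² - (-55)*3/4)*26 = -29*(-¾ + (-15)² - 11/4*(-15))*26 = -29*(-¾ + 225 + 165/4)*26 = -29*531/2*26 = -15399/2*26 = -200187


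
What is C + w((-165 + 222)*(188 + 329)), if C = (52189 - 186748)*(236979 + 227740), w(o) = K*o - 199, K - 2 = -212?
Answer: -62538312610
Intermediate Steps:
K = -210 (K = 2 - 212 = -210)
w(o) = -199 - 210*o (w(o) = -210*o - 199 = -199 - 210*o)
C = -62532123921 (C = -134559*464719 = -62532123921)
C + w((-165 + 222)*(188 + 329)) = -62532123921 + (-199 - 210*(-165 + 222)*(188 + 329)) = -62532123921 + (-199 - 11970*517) = -62532123921 + (-199 - 210*29469) = -62532123921 + (-199 - 6188490) = -62532123921 - 6188689 = -62538312610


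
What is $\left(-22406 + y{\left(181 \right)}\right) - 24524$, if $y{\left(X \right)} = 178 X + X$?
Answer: $-14531$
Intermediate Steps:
$y{\left(X \right)} = 179 X$
$\left(-22406 + y{\left(181 \right)}\right) - 24524 = \left(-22406 + 179 \cdot 181\right) - 24524 = \left(-22406 + 32399\right) - 24524 = 9993 - 24524 = -14531$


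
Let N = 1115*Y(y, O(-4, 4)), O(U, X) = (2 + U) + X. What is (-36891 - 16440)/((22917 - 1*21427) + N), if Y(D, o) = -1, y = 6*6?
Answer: -17777/125 ≈ -142.22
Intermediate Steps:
O(U, X) = 2 + U + X
y = 36
N = -1115 (N = 1115*(-1) = -1115)
(-36891 - 16440)/((22917 - 1*21427) + N) = (-36891 - 16440)/((22917 - 1*21427) - 1115) = -53331/((22917 - 21427) - 1115) = -53331/(1490 - 1115) = -53331/375 = -53331*1/375 = -17777/125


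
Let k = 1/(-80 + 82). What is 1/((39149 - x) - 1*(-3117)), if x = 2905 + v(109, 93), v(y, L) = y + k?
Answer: 2/78503 ≈ 2.5477e-5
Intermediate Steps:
k = 1/2 ≈ 0.50000
v(y, L) = 1/2 + y (v(y, L) = y + 1/2 = 1/2 + y)
x = 6029/2 (x = 2905 + (1/2 + 109) = 2905 + 219/2 = 6029/2 ≈ 3014.5)
1/((39149 - x) - 1*(-3117)) = 1/((39149 - 1*6029/2) - 1*(-3117)) = 1/((39149 - 6029/2) + 3117) = 1/(72269/2 + 3117) = 1/(78503/2) = 2/78503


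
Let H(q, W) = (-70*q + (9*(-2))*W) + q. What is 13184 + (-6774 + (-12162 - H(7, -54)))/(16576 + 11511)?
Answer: 370279583/28087 ≈ 13183.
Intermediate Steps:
H(q, W) = -69*q - 18*W (H(q, W) = (-70*q - 18*W) + q = -69*q - 18*W)
13184 + (-6774 + (-12162 - H(7, -54)))/(16576 + 11511) = 13184 + (-6774 + (-12162 - (-69*7 - 18*(-54))))/(16576 + 11511) = 13184 + (-6774 + (-12162 - (-483 + 972)))/28087 = 13184 + (-6774 + (-12162 - 1*489))*(1/28087) = 13184 + (-6774 + (-12162 - 489))*(1/28087) = 13184 + (-6774 - 12651)*(1/28087) = 13184 - 19425*1/28087 = 13184 - 19425/28087 = 370279583/28087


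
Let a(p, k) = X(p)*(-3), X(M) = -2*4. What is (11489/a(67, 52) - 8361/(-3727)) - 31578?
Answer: -2781568777/89448 ≈ -31097.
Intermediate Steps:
X(M) = -8
a(p, k) = 24 (a(p, k) = -8*(-3) = 24)
(11489/a(67, 52) - 8361/(-3727)) - 31578 = (11489/24 - 8361/(-3727)) - 31578 = (11489*(1/24) - 8361*(-1/3727)) - 31578 = (11489/24 + 8361/3727) - 31578 = 43020167/89448 - 31578 = -2781568777/89448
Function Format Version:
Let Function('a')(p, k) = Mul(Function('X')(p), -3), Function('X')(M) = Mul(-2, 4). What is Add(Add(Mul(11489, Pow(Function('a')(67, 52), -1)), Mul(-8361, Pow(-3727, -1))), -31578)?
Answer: Rational(-2781568777, 89448) ≈ -31097.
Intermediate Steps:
Function('X')(M) = -8
Function('a')(p, k) = 24 (Function('a')(p, k) = Mul(-8, -3) = 24)
Add(Add(Mul(11489, Pow(Function('a')(67, 52), -1)), Mul(-8361, Pow(-3727, -1))), -31578) = Add(Add(Mul(11489, Pow(24, -1)), Mul(-8361, Pow(-3727, -1))), -31578) = Add(Add(Mul(11489, Rational(1, 24)), Mul(-8361, Rational(-1, 3727))), -31578) = Add(Add(Rational(11489, 24), Rational(8361, 3727)), -31578) = Add(Rational(43020167, 89448), -31578) = Rational(-2781568777, 89448)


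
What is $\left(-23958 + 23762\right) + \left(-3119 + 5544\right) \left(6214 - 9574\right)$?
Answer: $-8148196$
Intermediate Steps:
$\left(-23958 + 23762\right) + \left(-3119 + 5544\right) \left(6214 - 9574\right) = -196 + 2425 \left(-3360\right) = -196 - 8148000 = -8148196$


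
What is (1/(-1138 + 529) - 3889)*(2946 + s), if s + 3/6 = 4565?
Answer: -5929294407/203 ≈ -2.9208e+7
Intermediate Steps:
s = 9129/2 (s = -½ + 4565 = 9129/2 ≈ 4564.5)
(1/(-1138 + 529) - 3889)*(2946 + s) = (1/(-1138 + 529) - 3889)*(2946 + 9129/2) = (1/(-609) - 3889)*(15021/2) = (-1/609 - 3889)*(15021/2) = -2368402/609*15021/2 = -5929294407/203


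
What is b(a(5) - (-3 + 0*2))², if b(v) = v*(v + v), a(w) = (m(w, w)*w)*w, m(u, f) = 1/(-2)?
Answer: 130321/4 ≈ 32580.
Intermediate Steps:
m(u, f) = -½
a(w) = -w²/2 (a(w) = (-w/2)*w = -w²/2)
b(v) = 2*v² (b(v) = v*(2*v) = 2*v²)
b(a(5) - (-3 + 0*2))² = (2*(-½*5² - (-3 + 0*2))²)² = (2*(-½*25 - (-3 + 0))²)² = (2*(-25/2 - 1*(-3))²)² = (2*(-25/2 + 3)²)² = (2*(-19/2)²)² = (2*(361/4))² = (361/2)² = 130321/4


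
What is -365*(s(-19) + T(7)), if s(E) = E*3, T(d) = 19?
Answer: 13870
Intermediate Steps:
s(E) = 3*E
-365*(s(-19) + T(7)) = -365*(3*(-19) + 19) = -365*(-57 + 19) = -365*(-38) = 13870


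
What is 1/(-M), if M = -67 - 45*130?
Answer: 1/5917 ≈ 0.00016900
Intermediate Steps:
M = -5917 (M = -67 - 5850 = -5917)
1/(-M) = 1/(-1*(-5917)) = 1/5917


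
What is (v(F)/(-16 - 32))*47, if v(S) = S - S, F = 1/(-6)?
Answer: 0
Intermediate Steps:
F = -⅙ ≈ -0.16667
v(S) = 0
(v(F)/(-16 - 32))*47 = (0/(-16 - 32))*47 = (0/(-48))*47 = -1/48*0*47 = 0*47 = 0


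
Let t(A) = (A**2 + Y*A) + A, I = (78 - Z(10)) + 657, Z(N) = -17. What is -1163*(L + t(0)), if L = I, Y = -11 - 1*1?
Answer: -874576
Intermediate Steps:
Y = -12 (Y = -11 - 1 = -12)
I = 752 (I = (78 - 1*(-17)) + 657 = (78 + 17) + 657 = 95 + 657 = 752)
t(A) = A**2 - 11*A (t(A) = (A**2 - 12*A) + A = A**2 - 11*A)
L = 752
-1163*(L + t(0)) = -1163*(752 + 0*(-11 + 0)) = -1163*(752 + 0*(-11)) = -1163*(752 + 0) = -1163*752 = -874576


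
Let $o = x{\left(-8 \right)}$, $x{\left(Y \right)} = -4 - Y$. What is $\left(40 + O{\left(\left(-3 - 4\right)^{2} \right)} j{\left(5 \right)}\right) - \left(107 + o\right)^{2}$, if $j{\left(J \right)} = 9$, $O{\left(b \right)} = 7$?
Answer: $-12218$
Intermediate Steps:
$o = 4$ ($o = -4 - -8 = -4 + 8 = 4$)
$\left(40 + O{\left(\left(-3 - 4\right)^{2} \right)} j{\left(5 \right)}\right) - \left(107 + o\right)^{2} = \left(40 + 7 \cdot 9\right) - \left(107 + 4\right)^{2} = \left(40 + 63\right) - 111^{2} = 103 - 12321 = -12218$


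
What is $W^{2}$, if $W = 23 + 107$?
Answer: $16900$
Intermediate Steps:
$W = 130$
$W^{2} = 130^{2} = 16900$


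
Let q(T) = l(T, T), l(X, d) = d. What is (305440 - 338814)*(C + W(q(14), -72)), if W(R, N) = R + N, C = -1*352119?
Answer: 11753555198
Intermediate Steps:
C = -352119
q(T) = T
W(R, N) = N + R
(305440 - 338814)*(C + W(q(14), -72)) = (305440 - 338814)*(-352119 + (-72 + 14)) = -33374*(-352119 - 58) = -33374*(-352177) = 11753555198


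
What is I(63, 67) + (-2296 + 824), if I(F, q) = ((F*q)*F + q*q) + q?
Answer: 269007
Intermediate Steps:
I(F, q) = q + q² + q*F² (I(F, q) = (q*F² + q²) + q = (q² + q*F²) + q = q + q² + q*F²)
I(63, 67) + (-2296 + 824) = 67*(1 + 67 + 63²) + (-2296 + 824) = 67*(1 + 67 + 3969) - 1472 = 67*4037 - 1472 = 270479 - 1472 = 269007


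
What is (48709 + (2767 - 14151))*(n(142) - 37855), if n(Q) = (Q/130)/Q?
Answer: -36736377285/26 ≈ -1.4129e+9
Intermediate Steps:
n(Q) = 1/130 (n(Q) = (Q*(1/130))/Q = (Q/130)/Q = 1/130)
(48709 + (2767 - 14151))*(n(142) - 37855) = (48709 + (2767 - 14151))*(1/130 - 37855) = (48709 - 11384)*(-4921149/130) = 37325*(-4921149/130) = -36736377285/26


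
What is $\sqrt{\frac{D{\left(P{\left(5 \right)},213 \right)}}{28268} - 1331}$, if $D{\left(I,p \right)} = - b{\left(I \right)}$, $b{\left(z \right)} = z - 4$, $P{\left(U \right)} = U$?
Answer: $\frac{i \sqrt{265893818503}}{14134} \approx 36.483 i$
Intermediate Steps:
$b{\left(z \right)} = -4 + z$
$D{\left(I,p \right)} = 4 - I$ ($D{\left(I,p \right)} = - (-4 + I) = 4 - I$)
$\sqrt{\frac{D{\left(P{\left(5 \right)},213 \right)}}{28268} - 1331} = \sqrt{\frac{4 - 5}{28268} - 1331} = \sqrt{\left(4 - 5\right) \frac{1}{28268} - 1331} = \sqrt{\left(-1\right) \frac{1}{28268} - 1331} = \sqrt{- \frac{1}{28268} - 1331} = \sqrt{- \frac{37624709}{28268}} = \frac{i \sqrt{265893818503}}{14134}$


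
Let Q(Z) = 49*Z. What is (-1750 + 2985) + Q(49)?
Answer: 3636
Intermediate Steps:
(-1750 + 2985) + Q(49) = (-1750 + 2985) + 49*49 = 1235 + 2401 = 3636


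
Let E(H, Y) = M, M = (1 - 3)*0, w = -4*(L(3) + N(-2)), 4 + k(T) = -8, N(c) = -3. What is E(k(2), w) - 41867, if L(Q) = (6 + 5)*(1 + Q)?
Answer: -41867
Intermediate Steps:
k(T) = -12 (k(T) = -4 - 8 = -12)
L(Q) = 11 + 11*Q (L(Q) = 11*(1 + Q) = 11 + 11*Q)
w = -164 (w = -4*((11 + 11*3) - 3) = -4*((11 + 33) - 3) = -4*(44 - 3) = -4*41 = -164)
M = 0 (M = -2*0 = 0)
E(H, Y) = 0
E(k(2), w) - 41867 = 0 - 41867 = -41867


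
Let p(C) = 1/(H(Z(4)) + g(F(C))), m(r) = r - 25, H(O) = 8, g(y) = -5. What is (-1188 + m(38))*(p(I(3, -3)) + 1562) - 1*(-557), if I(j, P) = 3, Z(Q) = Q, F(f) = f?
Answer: -5505554/3 ≈ -1.8352e+6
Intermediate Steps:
m(r) = -25 + r
p(C) = 1/3 (p(C) = 1/(8 - 5) = 1/3)
(-1188 + m(38))*(p(I(3, -3)) + 1562) - 1*(-557) = (-1188 + (-25 + 38))*(1/3 + 1562) - 1*(-557) = (-1188 + 13)*(4687/3) + 557 = -1175*4687/3 + 557 = -5507225/3 + 557 = -5505554/3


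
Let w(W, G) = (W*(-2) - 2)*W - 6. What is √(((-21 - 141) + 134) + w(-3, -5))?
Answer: I*√46 ≈ 6.7823*I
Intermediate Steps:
w(W, G) = -6 + W*(-2 - 2*W) (w(W, G) = (-2*W - 2)*W - 6 = (-2 - 2*W)*W - 6 = W*(-2 - 2*W) - 6 = -6 + W*(-2 - 2*W))
√(((-21 - 141) + 134) + w(-3, -5)) = √(((-21 - 141) + 134) + (-6 - 2*(-3) - 2*(-3)²)) = √((-162 + 134) + (-6 + 6 - 2*9)) = √(-28 + (-6 + 6 - 18)) = √(-28 - 18) = √(-46) = I*√46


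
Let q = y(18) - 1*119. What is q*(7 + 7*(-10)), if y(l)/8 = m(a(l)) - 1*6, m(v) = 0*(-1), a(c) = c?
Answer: 10521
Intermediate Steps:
m(v) = 0
y(l) = -48 (y(l) = 8*(0 - 1*6) = 8*(0 - 6) = 8*(-6) = -48)
q = -167 (q = -48 - 1*119 = -48 - 119 = -167)
q*(7 + 7*(-10)) = -167*(7 + 7*(-10)) = -167*(7 - 70) = -167*(-63) = 10521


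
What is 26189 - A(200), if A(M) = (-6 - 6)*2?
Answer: 26213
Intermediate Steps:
A(M) = -24 (A(M) = -12*2 = -24)
26189 - A(200) = 26189 - 1*(-24) = 26189 + 24 = 26213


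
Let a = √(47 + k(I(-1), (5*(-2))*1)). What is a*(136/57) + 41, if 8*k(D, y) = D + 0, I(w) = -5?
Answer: 41 + 34*√742/57 ≈ 57.248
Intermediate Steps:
k(D, y) = D/8 (k(D, y) = (D + 0)/8 = D/8)
a = √742/4 (a = √(47 + (⅛)*(-5)) = √(47 - 5/8) = √(371/8) = √742/4 ≈ 6.8099)
a*(136/57) + 41 = (√742/4)*(136/57) + 41 = 34*√742/57 + 41 = 41 + 34*√742/57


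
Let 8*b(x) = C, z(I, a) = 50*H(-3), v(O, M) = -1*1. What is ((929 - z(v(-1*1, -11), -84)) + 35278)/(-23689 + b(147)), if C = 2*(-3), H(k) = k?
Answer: -145428/94759 ≈ -1.5347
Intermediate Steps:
v(O, M) = -1
z(I, a) = -150 (z(I, a) = 50*(-3) = -150)
C = -6
b(x) = -¾ (b(x) = (⅛)*(-6) = -¾)
((929 - z(v(-1*1, -11), -84)) + 35278)/(-23689 + b(147)) = ((929 - 1*(-150)) + 35278)/(-23689 - ¾) = ((929 + 150) + 35278)/(-94759/4) = (1079 + 35278)*(-4/94759) = 36357*(-4/94759) = -145428/94759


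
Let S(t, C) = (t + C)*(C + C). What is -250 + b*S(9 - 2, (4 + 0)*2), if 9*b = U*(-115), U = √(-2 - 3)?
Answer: -250 - 9200*I*√5/3 ≈ -250.0 - 6857.3*I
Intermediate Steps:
U = I*√5 (U = √(-5) = I*√5 ≈ 2.2361*I)
b = -115*I*√5/9 (b = ((I*√5)*(-115))/9 = (-115*I*√5)/9 = -115*I*√5/9 ≈ -28.572*I)
S(t, C) = 2*C*(C + t) (S(t, C) = (C + t)*(2*C) = 2*C*(C + t))
-250 + b*S(9 - 2, (4 + 0)*2) = -250 + (-115*I*√5/9)*(2*((4 + 0)*2)*((4 + 0)*2 + (9 - 2))) = -250 + (-115*I*√5/9)*(2*(4*2)*(4*2 + 7)) = -250 + (-115*I*√5/9)*(2*8*(8 + 7)) = -250 + (-115*I*√5/9)*(2*8*15) = -250 - 115*I*√5/9*240 = -250 - 9200*I*√5/3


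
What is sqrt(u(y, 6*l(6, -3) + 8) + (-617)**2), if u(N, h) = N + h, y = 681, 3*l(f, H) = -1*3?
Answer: 2*sqrt(95343) ≈ 617.55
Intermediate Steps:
l(f, H) = -1 (l(f, H) = (-1*3)/3 = (1/3)*(-3) = -1)
sqrt(u(y, 6*l(6, -3) + 8) + (-617)**2) = sqrt((681 + (6*(-1) + 8)) + (-617)**2) = sqrt((681 + (-6 + 8)) + 380689) = sqrt((681 + 2) + 380689) = sqrt(683 + 380689) = sqrt(381372) = 2*sqrt(95343)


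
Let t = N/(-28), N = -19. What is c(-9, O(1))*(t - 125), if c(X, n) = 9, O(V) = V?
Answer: -31329/28 ≈ -1118.9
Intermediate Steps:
t = 19/28 (t = -19/(-28) = -19*(-1/28) = 19/28 ≈ 0.67857)
c(-9, O(1))*(t - 125) = 9*(19/28 - 125) = 9*(-3481/28) = -31329/28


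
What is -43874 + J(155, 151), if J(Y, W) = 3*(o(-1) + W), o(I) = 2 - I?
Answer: -43412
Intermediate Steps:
J(Y, W) = 9 + 3*W (J(Y, W) = 3*((2 - 1*(-1)) + W) = 3*((2 + 1) + W) = 3*(3 + W) = 9 + 3*W)
-43874 + J(155, 151) = -43874 + (9 + 3*151) = -43874 + (9 + 453) = -43874 + 462 = -43412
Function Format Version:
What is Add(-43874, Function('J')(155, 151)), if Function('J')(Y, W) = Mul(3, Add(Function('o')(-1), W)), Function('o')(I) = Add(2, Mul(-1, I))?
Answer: -43412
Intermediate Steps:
Function('J')(Y, W) = Add(9, Mul(3, W)) (Function('J')(Y, W) = Mul(3, Add(Add(2, Mul(-1, -1)), W)) = Mul(3, Add(Add(2, 1), W)) = Mul(3, Add(3, W)) = Add(9, Mul(3, W)))
Add(-43874, Function('J')(155, 151)) = Add(-43874, Add(9, Mul(3, 151))) = Add(-43874, Add(9, 453)) = Add(-43874, 462) = -43412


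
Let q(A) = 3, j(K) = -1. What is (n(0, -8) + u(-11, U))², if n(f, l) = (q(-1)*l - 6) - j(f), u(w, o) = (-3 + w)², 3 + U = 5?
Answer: 27889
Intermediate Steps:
U = 2 (U = -3 + 5 = 2)
n(f, l) = -5 + 3*l (n(f, l) = (3*l - 6) - 1*(-1) = (-6 + 3*l) + 1 = -5 + 3*l)
(n(0, -8) + u(-11, U))² = ((-5 + 3*(-8)) + (-3 - 11)²)² = ((-5 - 24) + (-14)²)² = (-29 + 196)² = 167² = 27889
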